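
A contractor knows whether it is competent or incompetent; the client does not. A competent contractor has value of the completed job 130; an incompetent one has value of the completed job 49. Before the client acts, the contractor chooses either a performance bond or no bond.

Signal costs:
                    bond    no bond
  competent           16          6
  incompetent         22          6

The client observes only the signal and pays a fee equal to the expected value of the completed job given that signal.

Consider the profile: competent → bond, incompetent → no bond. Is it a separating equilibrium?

Under separation the client infers type exactly: bond → competent (pays 130), no bond → incompetent (pays 49).
Competent: bond gives 130 − 16 = 114; no bond gives 49 − 6 = 43. No deviation. ✓
Incompetent: no bond gives 49 − 6 = 43; bond gives 130 − 22 = 108. Would deviate. ✗

No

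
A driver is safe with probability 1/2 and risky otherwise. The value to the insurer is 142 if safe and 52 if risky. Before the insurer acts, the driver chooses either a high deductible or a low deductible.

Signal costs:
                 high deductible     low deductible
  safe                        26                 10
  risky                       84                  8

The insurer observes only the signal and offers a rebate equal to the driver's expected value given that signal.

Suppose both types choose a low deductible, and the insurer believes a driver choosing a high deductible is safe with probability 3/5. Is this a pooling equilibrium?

On the equilibrium path (low deductible) the insurer holds the prior 1/2 and pays 1/2·142 + 1/2·52 = 97. Off-path (high deductible) belief 3/5 gives 3/5·142 + 2/5·52 = 106.
Safe: low deductible gives 97 − 10 = 87; high deductible gives 106 − 26 = 80. Stays. ✓
Risky: low deductible gives 97 − 8 = 89; high deductible gives 106 − 84 = 22. Stays. ✓
Beliefs are Bayes-consistent on-path and both types best-respond.

Yes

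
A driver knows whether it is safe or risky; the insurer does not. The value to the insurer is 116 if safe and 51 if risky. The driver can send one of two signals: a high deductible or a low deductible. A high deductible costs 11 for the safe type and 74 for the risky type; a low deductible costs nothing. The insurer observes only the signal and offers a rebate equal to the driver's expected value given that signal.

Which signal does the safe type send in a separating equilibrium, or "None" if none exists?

high deductible

Try safe → high deductible, risky → low deductible:
  If types separate, high deductible earns payment 116 and low deductible earns 51.
  Safe: high deductible gives 116 − 11 = 105; low deductible gives 51 − 0 = 51. No deviation. ✓
  Risky: low deductible gives 51 − 0 = 51; high deductible gives 116 − 74 = 42. No deviation. ✓
Both hold — the safe type sends high deductible.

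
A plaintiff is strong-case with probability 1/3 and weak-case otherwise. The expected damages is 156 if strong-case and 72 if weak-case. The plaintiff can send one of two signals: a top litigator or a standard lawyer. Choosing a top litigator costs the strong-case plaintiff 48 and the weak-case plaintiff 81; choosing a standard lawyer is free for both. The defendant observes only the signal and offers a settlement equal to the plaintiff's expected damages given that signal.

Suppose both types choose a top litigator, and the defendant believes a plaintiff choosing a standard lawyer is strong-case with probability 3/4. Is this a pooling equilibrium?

On the equilibrium path (top litigator) the defendant holds the prior 1/3 and pays 1/3·156 + 2/3·72 = 100. Off-path (standard lawyer) belief 3/4 gives 3/4·156 + 1/4·72 = 135.
Strong-case: top litigator gives 100 − 48 = 52; standard lawyer gives 135 − 0 = 135. Deviates. ✗
Weak-case: top litigator gives 100 − 81 = 19; standard lawyer gives 135 − 0 = 135. Deviates. ✗

No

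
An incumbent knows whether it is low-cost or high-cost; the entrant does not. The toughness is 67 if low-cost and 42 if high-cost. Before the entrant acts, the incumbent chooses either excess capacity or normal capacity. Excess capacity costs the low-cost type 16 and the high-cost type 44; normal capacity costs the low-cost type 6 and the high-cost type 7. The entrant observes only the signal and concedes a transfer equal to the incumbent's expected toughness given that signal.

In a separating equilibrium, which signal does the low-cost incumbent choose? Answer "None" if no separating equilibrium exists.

Try low-cost → excess capacity, high-cost → normal capacity:
  Under separation the entrant infers type exactly: excess capacity → low-cost (pays 67), normal capacity → high-cost (pays 42).
  Low-cost: excess capacity gives 67 − 16 = 51; normal capacity gives 42 − 6 = 36. No deviation. ✓
  High-cost: normal capacity gives 42 − 7 = 35; excess capacity gives 67 − 44 = 23. No deviation. ✓
Both hold — the low-cost type sends excess capacity.

excess capacity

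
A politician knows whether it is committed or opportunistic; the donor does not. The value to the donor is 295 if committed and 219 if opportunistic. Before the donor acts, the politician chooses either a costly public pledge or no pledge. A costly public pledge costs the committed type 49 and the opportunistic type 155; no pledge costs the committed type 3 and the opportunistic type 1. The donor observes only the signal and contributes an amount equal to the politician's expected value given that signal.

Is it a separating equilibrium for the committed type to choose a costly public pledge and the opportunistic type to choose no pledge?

Yes

If types separate, pledge earns payment 295 and no pledge earns 219.
Committed: pledge gives 295 − 49 = 246; no pledge gives 219 − 3 = 216. No deviation. ✓
Opportunistic: no pledge gives 219 − 1 = 218; pledge gives 295 − 155 = 140. No deviation. ✓
Neither type gains from mimicking the other.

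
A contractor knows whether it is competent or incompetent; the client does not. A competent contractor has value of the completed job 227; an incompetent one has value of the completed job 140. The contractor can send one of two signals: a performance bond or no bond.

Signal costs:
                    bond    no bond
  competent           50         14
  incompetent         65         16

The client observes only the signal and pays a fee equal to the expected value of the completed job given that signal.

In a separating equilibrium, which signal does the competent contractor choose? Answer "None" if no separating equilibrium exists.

Try competent → bond, incompetent → no bond:
  If types separate, bond earns payment 227 and no bond earns 140.
  Competent: bond gives 227 − 50 = 177; no bond gives 140 − 14 = 126. No deviation. ✓
  Incompetent: no bond gives 140 − 16 = 124; bond gives 227 − 65 = 162. Would deviate. ✗
Try competent → no bond, incompetent → bond:
  If types separate, no bond earns payment 227 and bond earns 140.
  Competent: no bond gives 227 − 14 = 213; bond gives 140 − 50 = 90. No deviation. ✓
  Incompetent: bond gives 140 − 65 = 75; no bond gives 227 − 16 = 211. Would deviate. ✗
Neither assignment is incentive-compatible.

None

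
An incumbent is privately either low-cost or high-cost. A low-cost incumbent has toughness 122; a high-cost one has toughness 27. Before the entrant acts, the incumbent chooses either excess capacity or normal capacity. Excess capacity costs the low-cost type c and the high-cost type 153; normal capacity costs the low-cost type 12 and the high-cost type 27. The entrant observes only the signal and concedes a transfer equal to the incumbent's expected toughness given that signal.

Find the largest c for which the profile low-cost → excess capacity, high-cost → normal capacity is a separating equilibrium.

107

Under separation: excess capacity → low-cost (pays 122); normal capacity → high-cost (pays 27).
High-cost: 27 − 27 = 0 ≥ 122 − 153 = -31. Holds regardless of c. ✓
Low-cost: 122 − c ≥ 27 − 12, so c ≤ 122 − 15 = 107.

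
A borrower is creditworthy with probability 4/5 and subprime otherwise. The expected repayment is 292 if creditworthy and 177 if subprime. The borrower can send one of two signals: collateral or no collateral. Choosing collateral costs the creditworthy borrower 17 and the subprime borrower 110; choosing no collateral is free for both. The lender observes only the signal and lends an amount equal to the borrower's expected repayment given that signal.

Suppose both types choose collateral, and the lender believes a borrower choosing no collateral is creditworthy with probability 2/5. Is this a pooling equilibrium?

At the pooled signal (collateral) the lender holds the prior 4/5 and pays 4/5·292 + 1/5·177 = 269. Off-path (no collateral) belief 2/5 gives 2/5·292 + 3/5·177 = 223.
Creditworthy: collateral gives 269 − 17 = 252; no collateral gives 223 − 0 = 223. Stays. ✓
Subprime: collateral gives 269 − 110 = 159; no collateral gives 223 − 0 = 223. Deviates. ✗

No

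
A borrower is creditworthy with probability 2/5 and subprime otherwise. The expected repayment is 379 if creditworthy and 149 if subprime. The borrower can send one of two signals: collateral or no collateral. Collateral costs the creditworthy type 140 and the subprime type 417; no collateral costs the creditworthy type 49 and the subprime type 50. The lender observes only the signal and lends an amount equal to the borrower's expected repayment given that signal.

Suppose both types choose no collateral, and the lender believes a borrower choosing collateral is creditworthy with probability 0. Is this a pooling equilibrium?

On the equilibrium path (no collateral) the lender holds the prior 2/5 and pays 2/5·379 + 3/5·149 = 241. Off-path (collateral) belief 0 gives 0·379 + 1·149 = 149.
Creditworthy: no collateral gives 241 − 49 = 192; collateral gives 149 − 140 = 9. Stays. ✓
Subprime: no collateral gives 241 − 50 = 191; collateral gives 149 − 417 = -268. Stays. ✓
Beliefs are Bayes-consistent on-path and both types best-respond.

Yes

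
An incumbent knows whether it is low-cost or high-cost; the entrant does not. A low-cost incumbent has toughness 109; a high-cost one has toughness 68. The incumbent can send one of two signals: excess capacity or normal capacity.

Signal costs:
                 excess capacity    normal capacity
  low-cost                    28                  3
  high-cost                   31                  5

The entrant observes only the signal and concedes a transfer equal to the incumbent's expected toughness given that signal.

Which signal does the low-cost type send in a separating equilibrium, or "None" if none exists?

Try low-cost → excess capacity, high-cost → normal capacity:
  If types separate, excess capacity earns payment 109 and normal capacity earns 68.
  Low-cost: excess capacity gives 109 − 28 = 81; normal capacity gives 68 − 3 = 65. No deviation. ✓
  High-cost: normal capacity gives 68 − 5 = 63; excess capacity gives 109 − 31 = 78. Would deviate. ✗
Try low-cost → normal capacity, high-cost → excess capacity:
  If types separate, normal capacity earns payment 109 and excess capacity earns 68.
  Low-cost: normal capacity gives 109 − 3 = 106; excess capacity gives 68 − 28 = 40. No deviation. ✓
  High-cost: excess capacity gives 68 − 31 = 37; normal capacity gives 109 − 5 = 104. Would deviate. ✗
Neither assignment is incentive-compatible.

None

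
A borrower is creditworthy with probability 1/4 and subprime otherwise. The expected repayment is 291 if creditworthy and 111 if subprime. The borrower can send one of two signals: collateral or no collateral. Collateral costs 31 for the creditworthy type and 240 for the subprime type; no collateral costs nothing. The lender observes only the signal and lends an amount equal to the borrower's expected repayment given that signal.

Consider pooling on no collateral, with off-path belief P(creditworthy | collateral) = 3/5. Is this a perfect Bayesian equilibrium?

No

At the pooled signal (no collateral) the lender holds the prior 1/4 and pays 1/4·291 + 3/4·111 = 156. Off-path (collateral) belief 3/5 gives 3/5·291 + 2/5·111 = 219.
Creditworthy: no collateral gives 156 − 0 = 156; collateral gives 219 − 31 = 188. Deviates. ✗
Subprime: no collateral gives 156 − 0 = 156; collateral gives 219 − 240 = -21. Stays. ✓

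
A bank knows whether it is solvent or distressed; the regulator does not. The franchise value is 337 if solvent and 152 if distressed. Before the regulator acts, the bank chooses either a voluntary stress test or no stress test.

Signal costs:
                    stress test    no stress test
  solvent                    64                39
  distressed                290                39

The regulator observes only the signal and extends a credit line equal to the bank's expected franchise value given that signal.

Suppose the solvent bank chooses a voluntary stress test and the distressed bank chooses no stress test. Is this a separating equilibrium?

If types separate, stress test earns payment 337 and no stress test earns 152.
Solvent: stress test gives 337 − 64 = 273; no stress test gives 152 − 39 = 113. No deviation. ✓
Distressed: no stress test gives 152 − 39 = 113; stress test gives 337 − 290 = 47. No deviation. ✓
Both incentive constraints hold.

Yes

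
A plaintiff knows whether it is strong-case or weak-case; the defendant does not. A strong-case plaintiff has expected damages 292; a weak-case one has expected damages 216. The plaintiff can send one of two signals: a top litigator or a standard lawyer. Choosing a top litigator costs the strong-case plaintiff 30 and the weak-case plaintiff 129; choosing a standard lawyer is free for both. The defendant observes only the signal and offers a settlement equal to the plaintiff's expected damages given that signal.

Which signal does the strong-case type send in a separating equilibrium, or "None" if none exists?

top litigator

Try strong-case → top litigator, weak-case → standard lawyer:
  Under separation the defendant infers type exactly: top litigator → strong-case (pays 292), standard lawyer → weak-case (pays 216).
  Strong-case: top litigator gives 292 − 30 = 262; standard lawyer gives 216 − 0 = 216. No deviation. ✓
  Weak-case: standard lawyer gives 216 − 0 = 216; top litigator gives 292 − 129 = 163. No deviation. ✓
Both hold — the strong-case type sends top litigator.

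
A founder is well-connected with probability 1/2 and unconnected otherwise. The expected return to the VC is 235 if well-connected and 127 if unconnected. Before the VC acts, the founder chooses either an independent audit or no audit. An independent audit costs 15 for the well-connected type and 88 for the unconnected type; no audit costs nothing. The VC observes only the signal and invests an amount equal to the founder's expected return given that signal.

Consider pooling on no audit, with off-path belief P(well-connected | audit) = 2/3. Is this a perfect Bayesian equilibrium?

At the pooled signal (no audit) the VC holds the prior 1/2 and pays 1/2·235 + 1/2·127 = 181. Off-path (audit) belief 2/3 gives 2/3·235 + 1/3·127 = 199.
Well-connected: no audit gives 181 − 0 = 181; audit gives 199 − 15 = 184. Deviates. ✗
Unconnected: no audit gives 181 − 0 = 181; audit gives 199 − 88 = 111. Stays. ✓

No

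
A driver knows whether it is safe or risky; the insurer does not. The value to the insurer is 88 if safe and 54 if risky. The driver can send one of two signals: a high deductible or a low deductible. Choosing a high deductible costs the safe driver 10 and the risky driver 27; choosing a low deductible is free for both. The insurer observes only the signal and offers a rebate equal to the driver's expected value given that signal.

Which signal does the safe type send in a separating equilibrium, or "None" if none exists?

Try safe → high deductible, risky → low deductible:
  If types separate, high deductible earns payment 88 and low deductible earns 54.
  Safe: high deductible gives 88 − 10 = 78; low deductible gives 54 − 0 = 54. No deviation. ✓
  Risky: low deductible gives 54 − 0 = 54; high deductible gives 88 − 27 = 61. Would deviate. ✗
Try safe → low deductible, risky → high deductible:
  If types separate, low deductible earns payment 88 and high deductible earns 54.
  Safe: low deductible gives 88 − 0 = 88; high deductible gives 54 − 10 = 44. No deviation. ✓
  Risky: high deductible gives 54 − 27 = 27; low deductible gives 88 − 0 = 88. Would deviate. ✗
Neither assignment is incentive-compatible.

None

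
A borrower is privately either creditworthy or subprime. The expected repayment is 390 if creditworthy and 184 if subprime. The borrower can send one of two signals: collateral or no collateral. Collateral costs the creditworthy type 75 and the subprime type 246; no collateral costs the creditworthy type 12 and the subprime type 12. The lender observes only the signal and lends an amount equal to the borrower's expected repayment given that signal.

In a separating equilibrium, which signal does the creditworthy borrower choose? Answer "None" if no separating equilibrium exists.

Try creditworthy → collateral, subprime → no collateral:
  If types separate, collateral earns payment 390 and no collateral earns 184.
  Creditworthy: collateral gives 390 − 75 = 315; no collateral gives 184 − 12 = 172. No deviation. ✓
  Subprime: no collateral gives 184 − 12 = 172; collateral gives 390 − 246 = 144. No deviation. ✓
Both hold — the creditworthy type sends collateral.

collateral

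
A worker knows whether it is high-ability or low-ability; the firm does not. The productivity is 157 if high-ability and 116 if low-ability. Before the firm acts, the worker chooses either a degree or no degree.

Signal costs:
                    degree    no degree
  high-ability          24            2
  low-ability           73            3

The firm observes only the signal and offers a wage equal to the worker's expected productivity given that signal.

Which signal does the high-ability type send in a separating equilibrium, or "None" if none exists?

degree

Try high-ability → degree, low-ability → no degree:
  Under separation the firm infers type exactly: degree → high-ability (pays 157), no degree → low-ability (pays 116).
  High-ability: degree gives 157 − 24 = 133; no degree gives 116 − 2 = 114. No deviation. ✓
  Low-ability: no degree gives 116 − 3 = 113; degree gives 157 − 73 = 84. No deviation. ✓
Both hold — the high-ability type sends degree.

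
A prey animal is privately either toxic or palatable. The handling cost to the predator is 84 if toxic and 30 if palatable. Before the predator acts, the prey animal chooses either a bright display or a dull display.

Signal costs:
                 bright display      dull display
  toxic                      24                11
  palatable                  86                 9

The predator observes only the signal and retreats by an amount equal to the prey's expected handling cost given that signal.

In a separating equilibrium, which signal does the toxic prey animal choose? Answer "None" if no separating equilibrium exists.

Try toxic → bright display, palatable → dull display:
  Under separation the predator infers type exactly: bright display → toxic (pays 84), dull display → palatable (pays 30).
  Toxic: bright display gives 84 − 24 = 60; dull display gives 30 − 11 = 19. No deviation. ✓
  Palatable: dull display gives 30 − 9 = 21; bright display gives 84 − 86 = -2. No deviation. ✓
Both hold — the toxic type sends bright display.

bright display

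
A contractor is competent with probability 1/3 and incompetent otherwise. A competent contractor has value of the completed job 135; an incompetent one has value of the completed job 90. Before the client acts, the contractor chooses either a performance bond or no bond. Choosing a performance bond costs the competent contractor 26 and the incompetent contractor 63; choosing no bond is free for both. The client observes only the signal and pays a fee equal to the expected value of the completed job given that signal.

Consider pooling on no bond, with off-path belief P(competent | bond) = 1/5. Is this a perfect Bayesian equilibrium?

Yes

On the equilibrium path (no bond) the client holds the prior 1/3 and pays 1/3·135 + 2/3·90 = 105. Off-path (bond) belief 1/5 gives 1/5·135 + 4/5·90 = 99.
Competent: no bond gives 105 − 0 = 105; bond gives 99 − 26 = 73. Stays. ✓
Incompetent: no bond gives 105 − 0 = 105; bond gives 99 − 63 = 36. Stays. ✓
Beliefs are Bayes-consistent on-path and both types best-respond.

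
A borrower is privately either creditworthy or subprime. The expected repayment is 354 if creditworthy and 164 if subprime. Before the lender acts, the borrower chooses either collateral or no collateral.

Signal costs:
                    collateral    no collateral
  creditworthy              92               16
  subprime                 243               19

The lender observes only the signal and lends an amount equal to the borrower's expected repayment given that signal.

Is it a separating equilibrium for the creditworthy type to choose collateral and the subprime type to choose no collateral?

If types separate, collateral earns payment 354 and no collateral earns 164.
Creditworthy: collateral gives 354 − 92 = 262; no collateral gives 164 − 16 = 148. No deviation. ✓
Subprime: no collateral gives 164 − 19 = 145; collateral gives 354 − 243 = 111. No deviation. ✓
Both incentive constraints hold.

Yes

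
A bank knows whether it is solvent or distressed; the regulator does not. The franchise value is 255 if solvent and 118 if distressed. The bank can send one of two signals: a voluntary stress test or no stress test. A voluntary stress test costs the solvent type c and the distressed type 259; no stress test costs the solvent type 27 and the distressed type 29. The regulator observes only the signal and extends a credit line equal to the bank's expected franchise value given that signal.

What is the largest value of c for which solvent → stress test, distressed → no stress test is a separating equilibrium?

Under separation: stress test → solvent (pays 255); no stress test → distressed (pays 118).
Distressed: 118 − 29 = 89 ≥ 255 − 259 = -4. Holds regardless of c. ✓
Solvent: 255 − c ≥ 118 − 27, so c ≤ 255 − 91 = 164.

164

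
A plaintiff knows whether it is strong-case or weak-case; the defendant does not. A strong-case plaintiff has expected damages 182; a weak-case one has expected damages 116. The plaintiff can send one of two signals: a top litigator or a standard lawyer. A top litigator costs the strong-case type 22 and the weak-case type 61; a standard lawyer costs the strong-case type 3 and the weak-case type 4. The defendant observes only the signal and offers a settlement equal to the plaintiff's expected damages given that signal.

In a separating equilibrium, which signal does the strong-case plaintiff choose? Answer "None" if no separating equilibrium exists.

None

Try strong-case → top litigator, weak-case → standard lawyer:
  If types separate, top litigator earns payment 182 and standard lawyer earns 116.
  Strong-case: top litigator gives 182 − 22 = 160; standard lawyer gives 116 − 3 = 113. No deviation. ✓
  Weak-case: standard lawyer gives 116 − 4 = 112; top litigator gives 182 − 61 = 121. Would deviate. ✗
Try strong-case → standard lawyer, weak-case → top litigator:
  If types separate, standard lawyer earns payment 182 and top litigator earns 116.
  Strong-case: standard lawyer gives 182 − 3 = 179; top litigator gives 116 − 22 = 94. No deviation. ✓
  Weak-case: top litigator gives 116 − 61 = 55; standard lawyer gives 182 − 4 = 178. Would deviate. ✗
Neither assignment is incentive-compatible.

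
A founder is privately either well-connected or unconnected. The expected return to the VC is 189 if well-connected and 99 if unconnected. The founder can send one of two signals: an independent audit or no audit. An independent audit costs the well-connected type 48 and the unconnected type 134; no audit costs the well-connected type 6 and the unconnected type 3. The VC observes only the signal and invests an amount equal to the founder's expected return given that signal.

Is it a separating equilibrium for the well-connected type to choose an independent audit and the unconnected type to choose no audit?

If types separate, audit earns payment 189 and no audit earns 99.
Well-connected: audit gives 189 − 48 = 141; no audit gives 99 − 6 = 93. No deviation. ✓
Unconnected: no audit gives 99 − 3 = 96; audit gives 189 − 134 = 55. No deviation. ✓
Both incentive constraints hold.

Yes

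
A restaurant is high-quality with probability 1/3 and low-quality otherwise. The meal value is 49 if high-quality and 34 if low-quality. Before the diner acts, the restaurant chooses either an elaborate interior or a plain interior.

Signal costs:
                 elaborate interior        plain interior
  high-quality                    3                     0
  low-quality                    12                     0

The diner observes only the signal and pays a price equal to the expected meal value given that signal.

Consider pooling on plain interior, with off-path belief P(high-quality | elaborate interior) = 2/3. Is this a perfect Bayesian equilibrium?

No

At the pooled signal (plain interior) the diner holds the prior 1/3 and pays 1/3·49 + 2/3·34 = 39. Off-path (elaborate interior) belief 2/3 gives 2/3·49 + 1/3·34 = 44.
High-quality: plain interior gives 39 − 0 = 39; elaborate interior gives 44 − 3 = 41. Deviates. ✗
Low-quality: plain interior gives 39 − 0 = 39; elaborate interior gives 44 − 12 = 32. Stays. ✓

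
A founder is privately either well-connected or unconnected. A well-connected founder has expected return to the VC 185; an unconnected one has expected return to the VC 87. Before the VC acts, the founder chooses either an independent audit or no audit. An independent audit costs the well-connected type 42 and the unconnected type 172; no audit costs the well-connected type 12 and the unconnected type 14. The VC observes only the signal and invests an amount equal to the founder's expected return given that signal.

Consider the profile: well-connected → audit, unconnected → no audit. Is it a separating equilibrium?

Under separation the VC infers type exactly: audit → well-connected (pays 185), no audit → unconnected (pays 87).
Well-connected: audit gives 185 − 42 = 143; no audit gives 87 − 12 = 75. No deviation. ✓
Unconnected: no audit gives 87 − 14 = 73; audit gives 185 − 172 = 13. No deviation. ✓
Both incentive constraints hold.

Yes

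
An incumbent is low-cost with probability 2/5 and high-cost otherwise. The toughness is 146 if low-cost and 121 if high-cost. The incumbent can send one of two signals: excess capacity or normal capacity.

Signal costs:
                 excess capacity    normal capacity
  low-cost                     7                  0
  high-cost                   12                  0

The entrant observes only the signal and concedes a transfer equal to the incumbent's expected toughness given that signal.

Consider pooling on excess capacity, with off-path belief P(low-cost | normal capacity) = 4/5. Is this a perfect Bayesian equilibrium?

No

At the pooled signal (excess capacity) the entrant holds the prior 2/5 and pays 2/5·146 + 3/5·121 = 131. Off-path (normal capacity) belief 4/5 gives 4/5·146 + 1/5·121 = 141.
Low-cost: excess capacity gives 131 − 7 = 124; normal capacity gives 141 − 0 = 141. Deviates. ✗
High-cost: excess capacity gives 131 − 12 = 119; normal capacity gives 141 − 0 = 141. Deviates. ✗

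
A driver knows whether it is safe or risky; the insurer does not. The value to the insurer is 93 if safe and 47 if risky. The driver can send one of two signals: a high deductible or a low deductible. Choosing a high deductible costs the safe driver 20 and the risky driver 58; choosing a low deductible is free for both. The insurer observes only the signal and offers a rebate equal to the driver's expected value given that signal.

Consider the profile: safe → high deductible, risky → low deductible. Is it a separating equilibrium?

Under separation the insurer infers type exactly: high deductible → safe (pays 93), low deductible → risky (pays 47).
Safe: high deductible gives 93 − 20 = 73; low deductible gives 47 − 0 = 47. No deviation. ✓
Risky: low deductible gives 47 − 0 = 47; high deductible gives 93 − 58 = 35. No deviation. ✓
Neither type gains from mimicking the other.

Yes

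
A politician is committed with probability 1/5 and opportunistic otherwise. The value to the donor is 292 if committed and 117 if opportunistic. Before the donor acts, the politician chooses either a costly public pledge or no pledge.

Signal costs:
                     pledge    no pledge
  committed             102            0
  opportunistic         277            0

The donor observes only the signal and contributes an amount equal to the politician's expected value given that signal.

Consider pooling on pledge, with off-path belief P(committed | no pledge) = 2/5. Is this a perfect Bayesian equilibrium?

At the pooled signal (pledge) the donor holds the prior 1/5 and pays 1/5·292 + 4/5·117 = 152. Off-path (no pledge) belief 2/5 gives 2/5·292 + 3/5·117 = 187.
Committed: pledge gives 152 − 102 = 50; no pledge gives 187 − 0 = 187. Deviates. ✗
Opportunistic: pledge gives 152 − 277 = -125; no pledge gives 187 − 0 = 187. Deviates. ✗

No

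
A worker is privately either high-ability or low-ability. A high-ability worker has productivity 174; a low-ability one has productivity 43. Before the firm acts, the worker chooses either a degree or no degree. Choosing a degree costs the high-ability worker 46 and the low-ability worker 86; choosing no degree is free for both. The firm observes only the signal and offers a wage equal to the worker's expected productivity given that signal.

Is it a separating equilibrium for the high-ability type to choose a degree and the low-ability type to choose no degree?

If types separate, degree earns payment 174 and no degree earns 43.
High-ability: degree gives 174 − 46 = 128; no degree gives 43 − 0 = 43. No deviation. ✓
Low-ability: no degree gives 43 − 0 = 43; degree gives 174 − 86 = 88. Would deviate. ✗

No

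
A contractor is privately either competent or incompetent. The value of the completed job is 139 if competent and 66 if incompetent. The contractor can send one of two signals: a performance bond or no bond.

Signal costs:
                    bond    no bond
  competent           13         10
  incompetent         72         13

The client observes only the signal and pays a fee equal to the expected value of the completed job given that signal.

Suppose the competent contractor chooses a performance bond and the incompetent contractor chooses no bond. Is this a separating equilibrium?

No

If types separate, bond earns payment 139 and no bond earns 66.
Competent: bond gives 139 − 13 = 126; no bond gives 66 − 10 = 56. No deviation. ✓
Incompetent: no bond gives 66 − 13 = 53; bond gives 139 − 72 = 67. Would deviate. ✗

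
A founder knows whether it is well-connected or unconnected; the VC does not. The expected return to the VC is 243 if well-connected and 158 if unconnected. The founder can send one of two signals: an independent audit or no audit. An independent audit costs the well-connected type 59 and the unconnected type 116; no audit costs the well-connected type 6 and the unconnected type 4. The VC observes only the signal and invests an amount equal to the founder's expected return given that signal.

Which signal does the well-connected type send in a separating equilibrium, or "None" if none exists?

Try well-connected → audit, unconnected → no audit:
  If types separate, audit earns payment 243 and no audit earns 158.
  Well-connected: audit gives 243 − 59 = 184; no audit gives 158 − 6 = 152. No deviation. ✓
  Unconnected: no audit gives 158 − 4 = 154; audit gives 243 − 116 = 127. No deviation. ✓
Both hold — the well-connected type sends audit.

audit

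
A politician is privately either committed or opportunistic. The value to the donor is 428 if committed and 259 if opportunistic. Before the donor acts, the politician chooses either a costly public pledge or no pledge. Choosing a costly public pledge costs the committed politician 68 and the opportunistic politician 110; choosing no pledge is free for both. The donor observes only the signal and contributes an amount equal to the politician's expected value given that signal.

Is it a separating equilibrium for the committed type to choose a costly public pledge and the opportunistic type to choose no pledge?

Under separation the donor infers type exactly: pledge → committed (pays 428), no pledge → opportunistic (pays 259).
Committed: pledge gives 428 − 68 = 360; no pledge gives 259 − 0 = 259. No deviation. ✓
Opportunistic: no pledge gives 259 − 0 = 259; pledge gives 428 − 110 = 318. Would deviate. ✗

No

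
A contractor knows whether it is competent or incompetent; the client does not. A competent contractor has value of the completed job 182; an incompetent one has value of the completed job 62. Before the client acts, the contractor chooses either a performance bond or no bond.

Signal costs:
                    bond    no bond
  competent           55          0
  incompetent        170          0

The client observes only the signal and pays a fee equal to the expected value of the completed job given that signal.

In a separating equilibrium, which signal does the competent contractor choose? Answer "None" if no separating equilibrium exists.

bond

Try competent → bond, incompetent → no bond:
  If types separate, bond earns payment 182 and no bond earns 62.
  Competent: bond gives 182 − 55 = 127; no bond gives 62 − 0 = 62. No deviation. ✓
  Incompetent: no bond gives 62 − 0 = 62; bond gives 182 − 170 = 12. No deviation. ✓
Both hold — the competent type sends bond.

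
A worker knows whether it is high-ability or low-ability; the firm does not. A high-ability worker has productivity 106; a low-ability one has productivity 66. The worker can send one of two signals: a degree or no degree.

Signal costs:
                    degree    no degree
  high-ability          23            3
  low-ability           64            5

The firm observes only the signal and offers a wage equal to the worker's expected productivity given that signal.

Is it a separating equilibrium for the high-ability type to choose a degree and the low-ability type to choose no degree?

Under separation the firm infers type exactly: degree → high-ability (pays 106), no degree → low-ability (pays 66).
High-ability: degree gives 106 − 23 = 83; no degree gives 66 − 3 = 63. No deviation. ✓
Low-ability: no degree gives 66 − 5 = 61; degree gives 106 − 64 = 42. No deviation. ✓
Neither type gains from mimicking the other.

Yes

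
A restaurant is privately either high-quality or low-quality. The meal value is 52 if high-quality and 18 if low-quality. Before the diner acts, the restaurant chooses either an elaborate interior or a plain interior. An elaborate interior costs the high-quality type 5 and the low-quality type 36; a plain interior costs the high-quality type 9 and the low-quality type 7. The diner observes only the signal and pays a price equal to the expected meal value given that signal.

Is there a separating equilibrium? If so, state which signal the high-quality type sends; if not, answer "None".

None

Try high-quality → elaborate interior, low-quality → plain interior:
  Under separation the diner infers type exactly: elaborate interior → high-quality (pays 52), plain interior → low-quality (pays 18).
  High-quality: elaborate interior gives 52 − 5 = 47; plain interior gives 18 − 9 = 9. No deviation. ✓
  Low-quality: plain interior gives 18 − 7 = 11; elaborate interior gives 52 − 36 = 16. Would deviate. ✗
Try high-quality → plain interior, low-quality → elaborate interior:
  Under separation the diner infers type exactly: plain interior → high-quality (pays 52), elaborate interior → low-quality (pays 18).
  High-quality: plain interior gives 52 − 9 = 43; elaborate interior gives 18 − 5 = 13. No deviation. ✓
  Low-quality: elaborate interior gives 18 − 36 = -18; plain interior gives 52 − 7 = 45. Would deviate. ✗
Neither assignment is incentive-compatible.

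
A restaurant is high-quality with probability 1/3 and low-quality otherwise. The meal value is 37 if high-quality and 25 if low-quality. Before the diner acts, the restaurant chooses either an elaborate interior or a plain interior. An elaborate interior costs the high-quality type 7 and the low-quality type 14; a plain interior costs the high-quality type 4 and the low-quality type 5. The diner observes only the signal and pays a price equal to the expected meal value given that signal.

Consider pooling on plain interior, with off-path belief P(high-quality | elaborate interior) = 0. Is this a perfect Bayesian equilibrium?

On the equilibrium path (plain interior) the diner holds the prior 1/3 and pays 1/3·37 + 2/3·25 = 29. Off-path (elaborate interior) belief 0 gives 0·37 + 1·25 = 25.
High-quality: plain interior gives 29 − 4 = 25; elaborate interior gives 25 − 7 = 18. Stays. ✓
Low-quality: plain interior gives 29 − 5 = 24; elaborate interior gives 25 − 14 = 11. Stays. ✓
Beliefs are Bayes-consistent on-path and both types best-respond.

Yes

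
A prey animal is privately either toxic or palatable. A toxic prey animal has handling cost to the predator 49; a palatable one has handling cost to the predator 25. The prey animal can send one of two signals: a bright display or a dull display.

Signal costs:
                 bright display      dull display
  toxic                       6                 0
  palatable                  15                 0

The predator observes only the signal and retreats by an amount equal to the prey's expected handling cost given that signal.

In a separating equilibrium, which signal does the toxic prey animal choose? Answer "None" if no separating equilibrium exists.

None

Try toxic → bright display, palatable → dull display:
  Under separation the predator infers type exactly: bright display → toxic (pays 49), dull display → palatable (pays 25).
  Toxic: bright display gives 49 − 6 = 43; dull display gives 25 − 0 = 25. No deviation. ✓
  Palatable: dull display gives 25 − 0 = 25; bright display gives 49 − 15 = 34. Would deviate. ✗
Try toxic → dull display, palatable → bright display:
  Under separation the predator infers type exactly: dull display → toxic (pays 49), bright display → palatable (pays 25).
  Toxic: dull display gives 49 − 0 = 49; bright display gives 25 − 6 = 19. No deviation. ✓
  Palatable: bright display gives 25 − 15 = 10; dull display gives 49 − 0 = 49. Would deviate. ✗
Neither assignment is incentive-compatible.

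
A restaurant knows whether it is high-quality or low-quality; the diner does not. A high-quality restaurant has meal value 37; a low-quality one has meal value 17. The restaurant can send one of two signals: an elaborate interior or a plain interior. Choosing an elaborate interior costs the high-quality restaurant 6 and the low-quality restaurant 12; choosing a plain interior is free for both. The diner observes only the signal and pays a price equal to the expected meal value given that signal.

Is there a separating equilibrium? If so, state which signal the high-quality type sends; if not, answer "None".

Try high-quality → elaborate interior, low-quality → plain interior:
  If types separate, elaborate interior earns payment 37 and plain interior earns 17.
  High-quality: elaborate interior gives 37 − 6 = 31; plain interior gives 17 − 0 = 17. No deviation. ✓
  Low-quality: plain interior gives 17 − 0 = 17; elaborate interior gives 37 − 12 = 25. Would deviate. ✗
Try high-quality → plain interior, low-quality → elaborate interior:
  If types separate, plain interior earns payment 37 and elaborate interior earns 17.
  High-quality: plain interior gives 37 − 0 = 37; elaborate interior gives 17 − 6 = 11. No deviation. ✓
  Low-quality: elaborate interior gives 17 − 12 = 5; plain interior gives 37 − 0 = 37. Would deviate. ✗
Neither assignment is incentive-compatible.

None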